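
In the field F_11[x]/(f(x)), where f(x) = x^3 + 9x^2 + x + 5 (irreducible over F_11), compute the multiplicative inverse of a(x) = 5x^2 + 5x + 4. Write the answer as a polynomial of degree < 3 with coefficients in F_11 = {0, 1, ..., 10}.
a(x)^(-1) ≡ x^2 + 6x + 7 (mod f(x))

Since f is irreducible over F_11, F_11[x]/(f) is a field and a(x) ≠ 0 has an inverse. Apply the extended Euclidean algorithm to f(x) and a(x) in F_11[x]: f(x) = (9x + 6)·a(x) + (x + 3);  a(x) = (5x + 1)·(x + 3) + (1). The last nonzero remainder is the constant 1 = gcd(f, a) in F_11. Back-substituting through the division chain expresses 1 = s(x)·a(x) + t(x)·f(x) with s(x) ≡ x^2 + 6x + 7 (mod f), so a(x)^(-1) ≡ s(x) = x^2 + 6x + 7 (mod f). Check: (5x^2 + 5x + 4)·(x^2 + 6x + 7) = 5x^4 + 2x^3 + 3x^2 + 4x + 6 ≡ 1 (mod x^3 + 9x^2 + x + 5).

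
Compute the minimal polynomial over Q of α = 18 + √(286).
m_α(x) = x^2 - 36x + 38

From α - 18 = √(286), squaring gives (α - 18)^2 = 286, i.e. α^2 - 36α + 324 = 286, so α^2 - 36α + 38 = 0. The discriminant of x^2 - 36x + 38 is (-36)^2 - 4·(38) = 1296 - 152 = 1144, and 4·(286) is not a perfect square in Q since 286 is squarefree and ≠ 1. Hence x^2 - 36x + 38 is irreducible over Q and is the minimal polynomial of α.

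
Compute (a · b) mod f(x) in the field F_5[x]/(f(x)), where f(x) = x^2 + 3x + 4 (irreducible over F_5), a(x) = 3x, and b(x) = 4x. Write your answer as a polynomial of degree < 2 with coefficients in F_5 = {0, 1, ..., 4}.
a · b ≡ 4x + 2 (mod f(x))

Multiply in F_5[x]: a(x)·b(x) = (3x)·(4x) = 2x^2. This has degree ≥ 2, so divide by f(x) over F_5: 2x^2 = (2)·(x^2 + 3x + 4) + (4x + 2). Hence a·b ≡ 4x + 2 (mod f). (F_5[x]/(f) is a field with 5^2 = 25 elements since f is irreducible of degree 2.)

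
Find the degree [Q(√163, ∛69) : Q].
[Q(√163, ∛69) : Q] = 6

Let L = Q(√163, ∛69). Since Q(√163) ⊂ L and [Q(√163):Q] = 2, the tower law gives 2 | [L:Q]. Likewise Q(∛69) ⊂ L with [Q(∛69):Q] = 3 (because 69 is not a perfect cube), so 3 | [L:Q]. As gcd(2,3) = 1, [L:Q] is divisible by 6. Conversely L is generated over Q by √163 and ∛69, so [L:Q] ≤ 2·3 = 6. Therefore [Q(√163, ∛69) : Q] = 6.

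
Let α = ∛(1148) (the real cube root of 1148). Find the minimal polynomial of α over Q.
m_α(x) = x^3 - 1148

α satisfies α^3 = 1148, so x^3 - 1148 annihilates α. By the rational root test, a rational root p/q (in lowest terms) of x^3 - 1148 would satisfy p^3 = 1148 q^3, forcing q = 1 and p^3 = 1148; but 1148 is not a perfect cube, contradiction. A monic cubic over Q with no rational root is irreducible (any nontrivial factorization would include a linear factor). Hence x^3 - 1148 is the minimal polynomial of α, and in particular [Q(α):Q] = 3.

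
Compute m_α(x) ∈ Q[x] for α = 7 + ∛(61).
m_α(x) = x^3 - 21x^2 + 147x - 404

Set β = α - 7 = ∛(61), so β^3 = 61. Then (α - 7)^3 - 61 = 0, i.e. α is a root of g(x) = (x - 7)^3 - 61 = x^3 - 21x^2 + 147x - 404. Since g(x) = h(x - 7) where h(x) = x^3 - 61, and h is irreducible over Q (because 61 is not a perfect cube, so h has no rational root, and a monic cubic with no rational root is irreducible), g is also irreducible (irreducibility is preserved under the substitution x → x - 7). Hence m_α(x) = x^3 - 21x^2 + 147x - 404.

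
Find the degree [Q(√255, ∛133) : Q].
[Q(√255, ∛133) : Q] = 6

Let L = Q(√255, ∛133). Since Q(√255) ⊂ L and [Q(√255):Q] = 2, the tower law gives 2 | [L:Q]. Likewise Q(∛133) ⊂ L with [Q(∛133):Q] = 3 (because 133 is not a perfect cube), so 3 | [L:Q]. As gcd(2,3) = 1, [L:Q] is divisible by 6. Conversely L is generated over Q by √255 and ∛133, so [L:Q] ≤ 2·3 = 6. Therefore [Q(√255, ∛133) : Q] = 6.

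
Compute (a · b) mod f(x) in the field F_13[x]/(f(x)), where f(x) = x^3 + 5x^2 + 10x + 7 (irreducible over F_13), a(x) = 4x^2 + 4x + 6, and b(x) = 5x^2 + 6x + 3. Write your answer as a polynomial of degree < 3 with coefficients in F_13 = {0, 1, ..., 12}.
a · b ≡ 3x^2 + 7 (mod f(x))

Multiply in F_13[x]: a(x)·b(x) = (4x^2 + 4x + 6)·(5x^2 + 6x + 3) = 7x^4 + 5x^3 + x^2 + 9x + 5. This has degree ≥ 3, so divide by f(x) over F_13: 7x^4 + 5x^3 + x^2 + 9x + 5 = (7x + 9)·(x^3 + 5x^2 + 10x + 7) + (3x^2 + 7). Hence a·b ≡ 3x^2 + 7 (mod f). (F_13[x]/(f) is a field with 13^3 = 2197 elements since f is irreducible of degree 3.)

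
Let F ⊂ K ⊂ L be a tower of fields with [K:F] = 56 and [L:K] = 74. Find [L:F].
[L:F] = 4144

The tower law says that for any tower of field extensions F ⊂ K ⊂ L with finite degrees, [L:F] = [L:K] · [K:F]. Here this gives [L:F] = 74 · 56 = 4144.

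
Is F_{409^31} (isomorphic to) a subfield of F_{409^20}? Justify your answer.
No: F_{409^31} is not a subfield of F_{409^20}

F_{p^m} embeds in F_{p^n} iff m | n. Here 31 ∤ 20 (since 20 = 0·31 + 20 with remainder 20 ≠ 0), so F_{409^31} is not a subfield of F_{409^20}. Equivalently: if it were, the tower law would give 31 = [F_{409^31}:F_409] dividing [F_{409^20}:F_409] = 20, contradiction.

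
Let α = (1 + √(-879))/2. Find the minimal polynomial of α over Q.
m_α(x) = x^2 - x + 220

From 2α - 1 = √(-879), squaring gives (2α - 1)^2 = -879, i.e. 4α^2 - 4α + 1 = -879, so α^2 - α + (1 + 879)/4 = 0. Since -879 ≡ 1 (mod 4), (1 + 879)/4 = 220 ∈ Z. The polynomial x^2 - x + 220 has discriminant 1 - 4·(220) = -879, which is not a perfect square in Q (d = -879 is squarefree and ≠ 1), so x^2 - x + 220 is irreducible over Q. It is the minimal polynomial of α.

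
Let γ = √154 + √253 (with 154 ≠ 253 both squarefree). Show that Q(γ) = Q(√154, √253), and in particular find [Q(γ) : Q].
[Q(γ) : Q] = 4 (equivalently, Q(γ) = Q(√154, √253))

Obviously Q(γ) ⊆ Q(√154, √253), and [Q(√154, √253):Q] = 4 (since 154, 253 are distinct squarefree integers > 1 with 38962 not a perfect square). To show equality we compute the minimal polynomial of γ. From γ = √154 + √253: γ^2 = 154 + 2√(38962) + 253 = 407 + 2√(38962), so γ^2 - 407 = 2√(38962); squaring, (γ^2 - 407)^2 = 4·38962, i.e. γ^4 - 814γ^2 + 165649 - 155848 = 0, i.e. γ^4 - 814γ^2 + 9801 = 0. So γ is a root of x^4 - 814x^2 + 9801. This polynomial is irreducible over Q: it has no rational root (each ±√154 ± √253 is irrational), and any factorization into two quadratics over Q would force √(38962) ∈ Q (pairing opposite roots) or √154, √253 ∈ Q (other pairings), all impossible. Hence [Q(γ):Q] = 4 = [Q(√154, √253):Q], so Q(γ) = Q(√154, √253).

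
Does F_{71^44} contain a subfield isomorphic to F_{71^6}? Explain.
No: F_{71^6} is not a subfield of F_{71^44}

F_{p^m} embeds in F_{p^n} iff m | n. Here 6 ∤ 44 (since 44 = 7·6 + 2 with remainder 2 ≠ 0), so F_{71^6} is not a subfield of F_{71^44}. Equivalently: if it were, the tower law would give 6 = [F_{71^6}:F_71] dividing [F_{71^44}:F_71] = 44, contradiction.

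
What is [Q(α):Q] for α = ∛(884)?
[Q(α):Q] = 3

The minimal polynomial of α is x^3 - 884, irreducible over Q since 884 is not a perfect cube (so x^3 - 884 has no rational root). Hence [Q(α):Q] = deg(m_α) = 3.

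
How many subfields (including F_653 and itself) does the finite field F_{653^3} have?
F_{653^3} has 2 subfields

The subfields of F_{p^n} are exactly the fields F_{p^d} for d | n (each is the fixed field of the unique index-d subgroup of Gal(F_{p^n}/F_p) ≅ Z/nZ). The divisors of n = 3 are {1, 3}, giving 2 subfields: F_{653^1}, F_{653^3}.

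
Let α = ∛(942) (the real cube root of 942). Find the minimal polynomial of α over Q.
m_α(x) = x^3 - 942

α satisfies α^3 = 942, so x^3 - 942 annihilates α. By the rational root test, a rational root p/q (in lowest terms) of x^3 - 942 would satisfy p^3 = 942 q^3, forcing q = 1 and p^3 = 942; but 942 is not a perfect cube, contradiction. A monic cubic over Q with no rational root is irreducible (any nontrivial factorization would include a linear factor). Hence x^3 - 942 is the minimal polynomial of α, and in particular [Q(α):Q] = 3.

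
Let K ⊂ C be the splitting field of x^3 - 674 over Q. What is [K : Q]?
[K : Q] = 6

The roots of x^3 - 674 are ∛674, ω∛674, ω^2∛674 where ω = e^(2πi/3) is a primitive cube root of unity, so K = Q(∛674, ω). Now [Q(∛674):Q] = 3 (since 674 is not a perfect cube, x^3 - 674 is irreducible) and [Q(ω):Q] = 2. Both 2 and 3 divide [K:Q], and [K:Q] ≤ 3·2 = 6, so [K:Q] = 6. (Equivalently: Q(∛674) ⊂ R but ω ∉ R, so [K : Q(∛674)] = 2.)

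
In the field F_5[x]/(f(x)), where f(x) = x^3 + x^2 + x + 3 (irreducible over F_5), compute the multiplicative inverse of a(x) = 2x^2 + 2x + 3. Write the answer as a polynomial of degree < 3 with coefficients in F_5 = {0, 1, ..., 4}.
a(x)^(-1) ≡ 4x^2 + 3x + 3 (mod f(x))

Since f is irreducible over F_5, F_5[x]/(f) is a field and a(x) ≠ 0 has an inverse. Apply the extended Euclidean algorithm to f(x) and a(x) in F_5[x]: f(x) = (3x)·a(x) + (2x + 3);  a(x) = (x + 2)·(2x + 3) + (2). The last nonzero remainder is the constant 2 = gcd(f, a) in F_5. Back-substituting through the division chain expresses 2 = s(x)·a(x) + t(x)·f(x) with s(x) ≡ 3x^2 + x + 1 (mod f), so (3x^2 + x + 1)·a(x) ≡ 2 (mod f). Multiplying by 2^(-1) ≡ 3 in F_5 gives a(x)^(-1) ≡ 3·(3x^2 + x + 1) ≡ 4x^2 + 3x + 3 (mod f). Check: (2x^2 + 2x + 3)·(4x^2 + 3x + 3) = 3x^4 + 4x^3 + 4x^2 + 4 ≡ 1 (mod x^3 + x^2 + x + 3).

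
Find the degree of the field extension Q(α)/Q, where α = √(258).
[Q(α):Q] = 2

[Q(α):Q] equals the degree of the minimal polynomial of α. Here α^2 = 258 and x^2 - 258 is irreducible (d = 258 is squarefree, ≠ 1, hence not a square), so deg(m_α) = 2. Thus [Q(α):Q] = 2.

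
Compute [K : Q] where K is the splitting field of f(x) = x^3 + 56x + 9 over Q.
[K : Q] = 6

By the rational root test, any rational root of the monic integer polynomial f(x) = x^3 + 56x + 9 must be an integer dividing the constant term 9, i.e. one of ±{1, 3, 9}. Evaluating: f(1) = 66, f(-1) = -48, f(3) = 204, f(-3) = -186, f(9) = 1242, f(-9) = -1224; none is 0, so f has no rational root and is therefore irreducible over Q (a cubic with no linear factor over a field is irreducible). For an irreducible cubic, the Galois group is A_3 or S_3 according as the discriminant disc(f) = -4a^3 - 27b^2 = -4·(56)^3 - 27·(9)^2 = -704651 is or is not a square in Q. Here disc(f) = -704651 is not a perfect square in Q, so the Galois group of f over Q is not contained in A_3 and must be all of S_3. The splitting field has degree |S_3| = 6 over Q, so [K : Q] = 6.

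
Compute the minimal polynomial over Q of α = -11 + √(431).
m_α(x) = x^2 + 22x - 310

From α + 11 = √(431), squaring gives (α + 11)^2 = 431, i.e. α^2 + 22α + 121 = 431, so α^2 + 22α - 310 = 0. The discriminant of x^2 + 22x - 310 is (22)^2 - 4·(-310) = 484 + 1240 = 1724, and 4·(431) is not a perfect square in Q since 431 is squarefree and ≠ 1. Hence x^2 + 22x - 310 is irreducible over Q and is the minimal polynomial of α.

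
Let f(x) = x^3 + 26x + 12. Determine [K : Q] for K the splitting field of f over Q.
[K : Q] = 6

By the rational root test, any rational root of the monic integer polynomial f(x) = x^3 + 26x + 12 must be an integer dividing the constant term 12, i.e. one of ±{1, 2, 3, 4, 6, 12}. Evaluating: f(1) = 39, f(-1) = -15, f(2) = 72, f(-2) = -48, f(3) = 117, f(-3) = -93, f(4) = 180, f(-4) = -156, f(6) = 384, f(-6) = -360, f(12) = 2052, f(-12) = -2028; none is 0, so f has no rational root and is therefore irreducible over Q (a cubic with no linear factor over a field is irreducible). For an irreducible cubic, the Galois group is A_3 or S_3 according as the discriminant disc(f) = -4a^3 - 27b^2 = -4·(26)^3 - 27·(12)^2 = -74192 is or is not a square in Q. Here disc(f) = -74192 is not a perfect square in Q, so the Galois group of f over Q is not contained in A_3 and must be all of S_3. The splitting field has degree |S_3| = 6 over Q, so [K : Q] = 6.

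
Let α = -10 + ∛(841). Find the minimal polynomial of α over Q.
m_α(x) = x^3 + 30x^2 + 300x + 159

Set β = α + 10 = ∛(841), so β^3 = 841. Then (α + 10)^3 - 841 = 0, i.e. α is a root of g(x) = (x + 10)^3 - 841 = x^3 + 30x^2 + 300x + 159. Since g(x) = h(x + 10) where h(x) = x^3 - 841, and h is irreducible over Q (because 841 is not a perfect cube, so h has no rational root, and a monic cubic with no rational root is irreducible), g is also irreducible (irreducibility is preserved under the substitution x → x + 10). Hence m_α(x) = x^3 + 30x^2 + 300x + 159.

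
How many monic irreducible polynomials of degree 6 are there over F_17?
There are 4022064 monic irreducible polynomials of degree 6 over F_17

Each element of F_{17^6} that lies in no proper subfield is a root of exactly one monic irreducible of degree 6 over F_17, and each such polynomial has 6 distinct roots in F_{17^6}. By Möbius inversion the count is N_17(6) = (1/6) Σ_{d|6} μ(6/d) · 17^d = (1/6)(μ(6)·17^1 + μ(3)·17^2 + μ(2)·17^3 + μ(1)·17^6) = 24132384/6 = 4022064.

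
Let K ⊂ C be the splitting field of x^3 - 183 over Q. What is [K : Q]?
[K : Q] = 6

The roots of x^3 - 183 are ∛183, ω∛183, ω^2∛183 where ω = e^(2πi/3) is a primitive cube root of unity, so K = Q(∛183, ω). Now [Q(∛183):Q] = 3 (since 183 is not a perfect cube, x^3 - 183 is irreducible) and [Q(ω):Q] = 2. Both 2 and 3 divide [K:Q], and [K:Q] ≤ 3·2 = 6, so [K:Q] = 6. (Equivalently: Q(∛183) ⊂ R but ω ∉ R, so [K : Q(∛183)] = 2.)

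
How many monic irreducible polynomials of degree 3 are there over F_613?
There are 76781928 monic irreducible polynomials of degree 3 over F_613

Each element of F_{613^3} that lies in no proper subfield is a root of exactly one monic irreducible of degree 3 over F_613, and each such polynomial has 3 distinct roots in F_{613^3}. By Möbius inversion the count is N_613(3) = (1/3) Σ_{d|3} μ(3/d) · 613^d = (1/3)(μ(3)·613^1 + μ(1)·613^3) = 230345784/3 = 76781928.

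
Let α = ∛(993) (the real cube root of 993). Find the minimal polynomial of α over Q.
m_α(x) = x^3 - 993

α satisfies α^3 = 993, so x^3 - 993 annihilates α. By the rational root test, a rational root p/q (in lowest terms) of x^3 - 993 would satisfy p^3 = 993 q^3, forcing q = 1 and p^3 = 993; but 993 is not a perfect cube, contradiction. A monic cubic over Q with no rational root is irreducible (any nontrivial factorization would include a linear factor). Hence x^3 - 993 is the minimal polynomial of α, and in particular [Q(α):Q] = 3.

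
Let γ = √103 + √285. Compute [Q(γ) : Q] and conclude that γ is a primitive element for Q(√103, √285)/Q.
[Q(γ) : Q] = 4 (equivalently, Q(γ) = Q(√103, √285))

Obviously Q(γ) ⊆ Q(√103, √285), and [Q(√103, √285):Q] = 4 (since 103, 285 are distinct squarefree integers > 1 with 29355 not a perfect square). To show equality we compute the minimal polynomial of γ. From γ = √103 + √285: γ^2 = 103 + 2√(29355) + 285 = 388 + 2√(29355), so γ^2 - 388 = 2√(29355); squaring, (γ^2 - 388)^2 = 4·29355, i.e. γ^4 - 776γ^2 + 150544 - 117420 = 0, i.e. γ^4 - 776γ^2 + 33124 = 0. So γ is a root of x^4 - 776x^2 + 33124. This polynomial is irreducible over Q: it has no rational root (each ±√103 ± √285 is irrational), and any factorization into two quadratics over Q would force √(29355) ∈ Q (pairing opposite roots) or √103, √285 ∈ Q (other pairings), all impossible. Hence [Q(γ):Q] = 4 = [Q(√103, √285):Q], so Q(γ) = Q(√103, √285).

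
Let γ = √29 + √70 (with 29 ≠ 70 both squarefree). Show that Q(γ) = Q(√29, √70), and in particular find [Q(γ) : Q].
[Q(γ) : Q] = 4 (equivalently, Q(γ) = Q(√29, √70))

Obviously Q(γ) ⊆ Q(√29, √70), and [Q(√29, √70):Q] = 4 (since 29, 70 are distinct squarefree integers > 1 with 2030 not a perfect square). To show equality we compute the minimal polynomial of γ. From γ = √29 + √70: γ^2 = 29 + 2√(2030) + 70 = 99 + 2√(2030), so γ^2 - 99 = 2√(2030); squaring, (γ^2 - 99)^2 = 4·2030, i.e. γ^4 - 198γ^2 + 9801 - 8120 = 0, i.e. γ^4 - 198γ^2 + 1681 = 0. So γ is a root of x^4 - 198x^2 + 1681. This polynomial is irreducible over Q: it has no rational root (each ±√29 ± √70 is irrational), and any factorization into two quadratics over Q would force √(2030) ∈ Q (pairing opposite roots) or √29, √70 ∈ Q (other pairings), all impossible. Hence [Q(γ):Q] = 4 = [Q(√29, √70):Q], so Q(γ) = Q(√29, √70).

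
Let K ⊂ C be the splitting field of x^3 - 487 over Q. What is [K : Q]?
[K : Q] = 6

The roots of x^3 - 487 are ∛487, ω∛487, ω^2∛487 where ω = e^(2πi/3) is a primitive cube root of unity, so K = Q(∛487, ω). Now [Q(∛487):Q] = 3 (since 487 is not a perfect cube, x^3 - 487 is irreducible) and [Q(ω):Q] = 2. Both 2 and 3 divide [K:Q], and [K:Q] ≤ 3·2 = 6, so [K:Q] = 6. (Equivalently: Q(∛487) ⊂ R but ω ∉ R, so [K : Q(∛487)] = 2.)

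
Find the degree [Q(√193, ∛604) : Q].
[Q(√193, ∛604) : Q] = 6

Let L = Q(√193, ∛604). Since Q(√193) ⊂ L and [Q(√193):Q] = 2, the tower law gives 2 | [L:Q]. Likewise Q(∛604) ⊂ L with [Q(∛604):Q] = 3 (because 604 is not a perfect cube), so 3 | [L:Q]. As gcd(2,3) = 1, [L:Q] is divisible by 6. Conversely L is generated over Q by √193 and ∛604, so [L:Q] ≤ 2·3 = 6. Therefore [Q(√193, ∛604) : Q] = 6.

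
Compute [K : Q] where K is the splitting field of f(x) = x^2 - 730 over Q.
[K : Q] = 2

f(x) = x^2 - 730 factors as (x - √730)(x + √730). The splitting field is K = Q(√730). Since 730 is squarefree and > 1, it is not a perfect square, so x^2 - 730 is irreducible over Q and [Q(√730) : Q] = 2. Hence [K : Q] = 2.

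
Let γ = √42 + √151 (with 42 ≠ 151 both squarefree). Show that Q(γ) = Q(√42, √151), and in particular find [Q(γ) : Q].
[Q(γ) : Q] = 4 (equivalently, Q(γ) = Q(√42, √151))

Obviously Q(γ) ⊆ Q(√42, √151), and [Q(√42, √151):Q] = 4 (since 42, 151 are distinct squarefree integers > 1 with 6342 not a perfect square). To show equality we compute the minimal polynomial of γ. From γ = √42 + √151: γ^2 = 42 + 2√(6342) + 151 = 193 + 2√(6342), so γ^2 - 193 = 2√(6342); squaring, (γ^2 - 193)^2 = 4·6342, i.e. γ^4 - 386γ^2 + 37249 - 25368 = 0, i.e. γ^4 - 386γ^2 + 11881 = 0. So γ is a root of x^4 - 386x^2 + 11881. This polynomial is irreducible over Q: it has no rational root (each ±√42 ± √151 is irrational), and any factorization into two quadratics over Q would force √(6342) ∈ Q (pairing opposite roots) or √42, √151 ∈ Q (other pairings), all impossible. Hence [Q(γ):Q] = 4 = [Q(√42, √151):Q], so Q(γ) = Q(√42, √151).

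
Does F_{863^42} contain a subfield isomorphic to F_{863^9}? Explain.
No: F_{863^9} is not a subfield of F_{863^42}

F_{p^m} embeds in F_{p^n} iff m | n. Here 9 ∤ 42 (since 42 = 4·9 + 6 with remainder 6 ≠ 0), so F_{863^9} is not a subfield of F_{863^42}. Equivalently: if it were, the tower law would give 9 = [F_{863^9}:F_863] dividing [F_{863^42}:F_863] = 42, contradiction.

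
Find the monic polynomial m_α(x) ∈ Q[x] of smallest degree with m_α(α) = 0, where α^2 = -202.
m_α(x) = x^2 + 202

α satisfies α^2 + 202 = 0, so x^2 + 202 annihilates α. Since d = -202 is squarefree and ≠ 1, it is not a perfect square in Q, so x^2 + 202 has no rational root and is therefore irreducible over Q (a degree-2 polynomial over a field is irreducible iff it has no root). Hence m_α(x) = x^2 + 202.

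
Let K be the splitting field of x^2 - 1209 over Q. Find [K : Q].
[K : Q] = 2

f(x) = x^2 - 1209 factors as (x - √1209)(x + √1209). The splitting field is K = Q(√1209). Since 1209 is squarefree and > 1, it is not a perfect square, so x^2 - 1209 is irreducible over Q and [Q(√1209) : Q] = 2. Hence [K : Q] = 2.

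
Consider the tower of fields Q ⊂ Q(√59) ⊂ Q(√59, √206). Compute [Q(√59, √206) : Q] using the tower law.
[Q(√59, √206) : Q] = 4

[Q(√59):Q] = 2 (min poly x^2 - 59, irreducible since 59 is squarefree > 1). For the top step, suppose √206 ∈ Q(√59), say √206 = c + d√59 with c, d ∈ Q. Squaring: 206 = c^2 + 59d^2 + 2cd√59. Since √59 ∉ Q this forces 2cd = 0. If d = 0 then √206 = c ∈ Q, contradicting 206 squarefree > 1. If c = 0 then 206 = 59d^2, so 59·206 = (59d)^2 is a perfect square in Q — but 59·206 = 12154 is not a perfect square (since 59 and 206 are distinct squarefree integers). Contradiction. Hence √206 ∉ Q(√59), so x^2 - 206 stays irreducible over Q(√59) and [Q(√59, √206) : Q(√59)] = 2. By the tower law, [Q(√59, √206) : Q] = 2 · 2 = 4.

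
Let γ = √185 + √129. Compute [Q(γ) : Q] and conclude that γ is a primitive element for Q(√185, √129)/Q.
[Q(γ) : Q] = 4 (equivalently, Q(γ) = Q(√185, √129))

Obviously Q(γ) ⊆ Q(√185, √129), and [Q(√185, √129):Q] = 4 (since 185, 129 are distinct squarefree integers > 1 with 23865 not a perfect square). To show equality we compute the minimal polynomial of γ. From γ = √185 + √129: γ^2 = 185 + 2√(23865) + 129 = 314 + 2√(23865), so γ^2 - 314 = 2√(23865); squaring, (γ^2 - 314)^2 = 4·23865, i.e. γ^4 - 628γ^2 + 98596 - 95460 = 0, i.e. γ^4 - 628γ^2 + 3136 = 0. So γ is a root of x^4 - 628x^2 + 3136. This polynomial is irreducible over Q: it has no rational root (each ±√185 ± √129 is irrational), and any factorization into two quadratics over Q would force √(23865) ∈ Q (pairing opposite roots) or √185, √129 ∈ Q (other pairings), all impossible. Hence [Q(γ):Q] = 4 = [Q(√185, √129):Q], so Q(γ) = Q(√185, √129).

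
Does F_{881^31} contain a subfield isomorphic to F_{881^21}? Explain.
No: F_{881^21} is not a subfield of F_{881^31}

F_{p^m} embeds in F_{p^n} iff m | n. Here 21 ∤ 31 (since 31 = 1·21 + 10 with remainder 10 ≠ 0), so F_{881^21} is not a subfield of F_{881^31}. Equivalently: if it were, the tower law would give 21 = [F_{881^21}:F_881] dividing [F_{881^31}:F_881] = 31, contradiction.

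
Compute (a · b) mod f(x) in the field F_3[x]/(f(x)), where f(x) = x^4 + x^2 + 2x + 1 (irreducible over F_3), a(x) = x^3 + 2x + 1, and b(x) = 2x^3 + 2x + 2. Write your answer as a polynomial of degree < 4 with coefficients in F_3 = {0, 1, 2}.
a · b ≡ x^2 + x + 1 (mod f(x))

Multiply in F_3[x]: a(x)·b(x) = (x^3 + 2x + 1)·(2x^3 + 2x + 2) = 2x^6 + x^3 + x^2 + 2. This has degree ≥ 4, so divide by f(x) over F_3: 2x^6 + x^3 + x^2 + 2 = (2x^2 + 1)·(x^4 + x^2 + 2x + 1) + (x^2 + x + 1). Hence a·b ≡ x^2 + x + 1 (mod f). (F_3[x]/(f) is a field with 3^4 = 81 elements since f is irreducible of degree 4.)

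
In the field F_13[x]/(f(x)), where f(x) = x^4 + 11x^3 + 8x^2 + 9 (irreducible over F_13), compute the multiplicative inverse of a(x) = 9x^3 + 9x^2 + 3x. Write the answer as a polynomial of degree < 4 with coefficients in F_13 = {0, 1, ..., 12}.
a(x)^(-1) ≡ x^3 + 10x^2 + 6x (mod f(x))

Since f is irreducible over F_13, F_13[x]/(f) is a field and a(x) ≠ 0 has an inverse. Apply the extended Euclidean algorithm to f(x) and a(x) in F_13[x]: f(x) = (3x + 4)·a(x) + (2x^2 + x + 9);  a(x) = (11x + 12)·(2x^2 + x + 9) + (9x + 9);  (2x^2 + x + 9) = (6x + 10)·(9x + 9) + (10). The last nonzero remainder is the constant 10 = gcd(f, a) in F_13. Back-substituting through the division chain expresses 10 = s(x)·a(x) + t(x)·f(x) with s(x) ≡ 10x^3 + 9x^2 + 8x (mod f), so (10x^3 + 9x^2 + 8x)·a(x) ≡ 10 (mod f). Multiplying by 10^(-1) ≡ 4 in F_13 gives a(x)^(-1) ≡ 4·(10x^3 + 9x^2 + 8x) ≡ x^3 + 10x^2 + 6x (mod f). Check: (9x^3 + 9x^2 + 3x)·(x^3 + 10x^2 + 6x) = 9x^6 + 8x^5 + 4x^4 + 6x^3 + 5x^2 ≡ 1 (mod x^4 + 11x^3 + 8x^2 + 9).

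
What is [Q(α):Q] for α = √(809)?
[Q(α):Q] = 2

[Q(α):Q] equals the degree of the minimal polynomial of α. Here α^2 = 809 and x^2 - 809 is irreducible (d = 809 is squarefree, ≠ 1, hence not a square), so deg(m_α) = 2. Thus [Q(α):Q] = 2.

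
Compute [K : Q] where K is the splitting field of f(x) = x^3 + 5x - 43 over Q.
[K : Q] = 6

By the rational root test, any rational root of the monic integer polynomial f(x) = x^3 + 5x - 43 must be an integer dividing the constant term -43, i.e. one of ±{1, 43}. Evaluating: f(1) = -37, f(-1) = -49, f(43) = 79679, f(-43) = -79765; none is 0, so f has no rational root and is therefore irreducible over Q (a cubic with no linear factor over a field is irreducible). For an irreducible cubic, the Galois group is A_3 or S_3 according as the discriminant disc(f) = -4a^3 - 27b^2 = -4·(5)^3 - 27·(-43)^2 = -50423 is or is not a square in Q. Here disc(f) = -50423 is not a perfect square in Q, so the Galois group of f over Q is not contained in A_3 and must be all of S_3. The splitting field has degree |S_3| = 6 over Q, so [K : Q] = 6.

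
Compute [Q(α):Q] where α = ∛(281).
[Q(α):Q] = 3

The minimal polynomial of α is x^3 - 281, irreducible over Q since 281 is not a perfect cube (so x^3 - 281 has no rational root). Hence [Q(α):Q] = deg(m_α) = 3.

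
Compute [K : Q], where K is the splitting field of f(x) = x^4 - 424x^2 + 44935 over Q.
[K : Q] = 4

Solving the quadratic in x^2: x^2 = (424 ± √(424^2 - 4·44935))/2 = (424 ± √36)/2 = (424 ± 6)/2, giving x^2 = 215 or x^2 = 209. So f(x) = (x^2 - 215)(x^2 - 209) and the roots of f are ±√215, ±√209. Hence the splitting field is K = Q(√215, √209). Since 215 and 209 are distinct squarefree integers > 1, their product 44935 is not a perfect square, so √209 ∉ Q(√215). By the tower law [K:Q] = [Q(√215,√209):Q(√215)] · [Q(√215):Q] = 2 · 2 = 4.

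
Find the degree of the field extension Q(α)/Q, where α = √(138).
[Q(α):Q] = 2

[Q(α):Q] equals the degree of the minimal polynomial of α. Here α^2 = 138 and x^2 - 138 is irreducible (d = 138 is squarefree, ≠ 1, hence not a square), so deg(m_α) = 2. Thus [Q(α):Q] = 2.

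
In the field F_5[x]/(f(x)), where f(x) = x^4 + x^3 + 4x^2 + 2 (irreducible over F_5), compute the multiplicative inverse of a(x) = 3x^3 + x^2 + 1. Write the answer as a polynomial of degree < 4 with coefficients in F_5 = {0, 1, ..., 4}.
a(x)^(-1) ≡ 4x^3 + 3x^2 + 2x + 1 (mod f(x))

Since f is irreducible over F_5, F_5[x]/(f) is a field and a(x) ≠ 0 has an inverse. Apply the extended Euclidean algorithm to f(x) and a(x) in F_5[x]: f(x) = (2x + 3)·a(x) + (x^2 + 3x + 4);  a(x) = (3x + 2)·(x^2 + 3x + 4) + (2x + 3);  (x^2 + 3x + 4) = (3x + 2)·(2x + 3) + (3). The last nonzero remainder is the constant 3 = gcd(f, a) in F_5. Back-substituting through the division chain expresses 3 = s(x)·a(x) + t(x)·f(x) with s(x) ≡ 2x^3 + 4x^2 + x + 3 (mod f), so (2x^3 + 4x^2 + x + 3)·a(x) ≡ 3 (mod f). Multiplying by 3^(-1) ≡ 2 in F_5 gives a(x)^(-1) ≡ 2·(2x^3 + 4x^2 + x + 3) ≡ 4x^3 + 3x^2 + 2x + 1 (mod f). Check: (3x^3 + x^2 + 1)·(4x^3 + 3x^2 + 2x + 1) = 2x^6 + 3x^5 + 4x^4 + 4x^3 + 4x^2 + 2x + 1 ≡ 1 (mod x^4 + x^3 + 4x^2 + 2).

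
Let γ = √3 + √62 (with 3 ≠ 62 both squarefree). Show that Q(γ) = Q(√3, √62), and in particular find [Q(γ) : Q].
[Q(γ) : Q] = 4 (equivalently, Q(γ) = Q(√3, √62))

Obviously Q(γ) ⊆ Q(√3, √62), and [Q(√3, √62):Q] = 4 (since 3, 62 are distinct squarefree integers > 1 with 186 not a perfect square). To show equality we compute the minimal polynomial of γ. From γ = √3 + √62: γ^2 = 3 + 2√(186) + 62 = 65 + 2√(186), so γ^2 - 65 = 2√(186); squaring, (γ^2 - 65)^2 = 4·186, i.e. γ^4 - 130γ^2 + 4225 - 744 = 0, i.e. γ^4 - 130γ^2 + 3481 = 0. So γ is a root of x^4 - 130x^2 + 3481. This polynomial is irreducible over Q: it has no rational root (each ±√3 ± √62 is irrational), and any factorization into two quadratics over Q would force √(186) ∈ Q (pairing opposite roots) or √3, √62 ∈ Q (other pairings), all impossible. Hence [Q(γ):Q] = 4 = [Q(√3, √62):Q], so Q(γ) = Q(√3, √62).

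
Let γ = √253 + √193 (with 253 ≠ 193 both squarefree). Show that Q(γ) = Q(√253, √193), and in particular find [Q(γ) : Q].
[Q(γ) : Q] = 4 (equivalently, Q(γ) = Q(√253, √193))

Obviously Q(γ) ⊆ Q(√253, √193), and [Q(√253, √193):Q] = 4 (since 253, 193 are distinct squarefree integers > 1 with 48829 not a perfect square). To show equality we compute the minimal polynomial of γ. From γ = √253 + √193: γ^2 = 253 + 2√(48829) + 193 = 446 + 2√(48829), so γ^2 - 446 = 2√(48829); squaring, (γ^2 - 446)^2 = 4·48829, i.e. γ^4 - 892γ^2 + 198916 - 195316 = 0, i.e. γ^4 - 892γ^2 + 3600 = 0. So γ is a root of x^4 - 892x^2 + 3600. This polynomial is irreducible over Q: it has no rational root (each ±√253 ± √193 is irrational), and any factorization into two quadratics over Q would force √(48829) ∈ Q (pairing opposite roots) or √253, √193 ∈ Q (other pairings), all impossible. Hence [Q(γ):Q] = 4 = [Q(√253, √193):Q], so Q(γ) = Q(√253, √193).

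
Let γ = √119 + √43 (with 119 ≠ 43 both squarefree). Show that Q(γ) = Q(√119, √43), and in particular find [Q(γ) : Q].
[Q(γ) : Q] = 4 (equivalently, Q(γ) = Q(√119, √43))

Obviously Q(γ) ⊆ Q(√119, √43), and [Q(√119, √43):Q] = 4 (since 119, 43 are distinct squarefree integers > 1 with 5117 not a perfect square). To show equality we compute the minimal polynomial of γ. From γ = √119 + √43: γ^2 = 119 + 2√(5117) + 43 = 162 + 2√(5117), so γ^2 - 162 = 2√(5117); squaring, (γ^2 - 162)^2 = 4·5117, i.e. γ^4 - 324γ^2 + 26244 - 20468 = 0, i.e. γ^4 - 324γ^2 + 5776 = 0. So γ is a root of x^4 - 324x^2 + 5776. This polynomial is irreducible over Q: it has no rational root (each ±√119 ± √43 is irrational), and any factorization into two quadratics over Q would force √(5117) ∈ Q (pairing opposite roots) or √119, √43 ∈ Q (other pairings), all impossible. Hence [Q(γ):Q] = 4 = [Q(√119, √43):Q], so Q(γ) = Q(√119, √43).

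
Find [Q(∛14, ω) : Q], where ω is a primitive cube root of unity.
[Q(∛14, ω) : Q] = 6

[Q(∛14):Q] = 3 (min poly x^3 - 14, irreducible since 14 is not a perfect cube). [Q(ω):Q] = 2 (min poly x^2 + x + 1). Since Q(∛14) ⊂ R and ω ∉ R, we have ω ∉ Q(∛14), so x^2 + x + 1 remains irreducible over Q(∛14) and [Q(∛14, ω) : Q(∛14)] = 2. By the tower law, [Q(∛14, ω) : Q] = 3 · 2 = 6. (In fact Q(∛14, ω) is the splitting field of x^3 - 14 over Q.)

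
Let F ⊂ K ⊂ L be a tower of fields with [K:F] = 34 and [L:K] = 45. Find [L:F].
[L:F] = 1530

The tower law says that for any tower of field extensions F ⊂ K ⊂ L with finite degrees, [L:F] = [L:K] · [K:F]. Here this gives [L:F] = 45 · 34 = 1530.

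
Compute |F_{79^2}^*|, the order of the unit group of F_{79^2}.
|F_{79^2}^*| = 6240

F_{79^2} has 79^2 = 6241 elements; its multiplicative group consists of all nonzero elements, so |F_{79^2}^*| = 6241 - 1 = 6240. (It is cyclic since any finite subgroup of the multiplicative group of a field is cyclic.)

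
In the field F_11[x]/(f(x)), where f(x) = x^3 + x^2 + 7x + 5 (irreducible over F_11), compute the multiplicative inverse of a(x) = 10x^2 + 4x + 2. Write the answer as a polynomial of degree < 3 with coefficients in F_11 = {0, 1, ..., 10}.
a(x)^(-1) ≡ 6x^2 + x + 7 (mod f(x))

Since f is irreducible over F_11, F_11[x]/(f) is a field and a(x) ≠ 0 has an inverse. Apply the extended Euclidean algorithm to f(x) and a(x) in F_11[x]: f(x) = (10x + 6)·a(x) + (7x + 4);  a(x) = (3x + 2)·(7x + 4) + (5). The last nonzero remainder is the constant 5 = gcd(f, a) in F_11. Back-substituting through the division chain expresses 5 = s(x)·a(x) + t(x)·f(x) with s(x) ≡ 8x^2 + 5x + 2 (mod f), so (8x^2 + 5x + 2)·a(x) ≡ 5 (mod f). Multiplying by 5^(-1) ≡ 9 in F_11 gives a(x)^(-1) ≡ 9·(8x^2 + 5x + 2) ≡ 6x^2 + x + 7 (mod f). Check: (10x^2 + 4x + 2)·(6x^2 + x + 7) = 5x^4 + x^3 + 9x^2 + 8x + 3 ≡ 1 (mod x^3 + x^2 + 7x + 5).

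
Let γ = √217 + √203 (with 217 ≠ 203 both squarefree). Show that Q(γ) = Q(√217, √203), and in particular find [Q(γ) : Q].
[Q(γ) : Q] = 4 (equivalently, Q(γ) = Q(√217, √203))

Obviously Q(γ) ⊆ Q(√217, √203), and [Q(√217, √203):Q] = 4 (since 217, 203 are distinct squarefree integers > 1 with 44051 not a perfect square). To show equality we compute the minimal polynomial of γ. From γ = √217 + √203: γ^2 = 217 + 2√(44051) + 203 = 420 + 2√(44051), so γ^2 - 420 = 2√(44051); squaring, (γ^2 - 420)^2 = 4·44051, i.e. γ^4 - 840γ^2 + 176400 - 176204 = 0, i.e. γ^4 - 840γ^2 + 196 = 0. So γ is a root of x^4 - 840x^2 + 196. This polynomial is irreducible over Q: it has no rational root (each ±√217 ± √203 is irrational), and any factorization into two quadratics over Q would force √(44051) ∈ Q (pairing opposite roots) or √217, √203 ∈ Q (other pairings), all impossible. Hence [Q(γ):Q] = 4 = [Q(√217, √203):Q], so Q(γ) = Q(√217, √203).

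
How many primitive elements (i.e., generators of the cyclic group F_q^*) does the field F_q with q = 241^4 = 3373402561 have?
There are φ(3373402560) = 807403520 primitive elements

F_q^* is cyclic of order q - 1 = 3373402560. A cyclic group of order m has exactly φ(m) generators. Here m = 3373402560 = 2^6 · 3 · 5 · 11^2 · 113 · 257, so the number of primitive elements is φ(3373402560) = 807403520.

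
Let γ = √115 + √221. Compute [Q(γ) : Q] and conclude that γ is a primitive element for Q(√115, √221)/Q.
[Q(γ) : Q] = 4 (equivalently, Q(γ) = Q(√115, √221))

Obviously Q(γ) ⊆ Q(√115, √221), and [Q(√115, √221):Q] = 4 (since 115, 221 are distinct squarefree integers > 1 with 25415 not a perfect square). To show equality we compute the minimal polynomial of γ. From γ = √115 + √221: γ^2 = 115 + 2√(25415) + 221 = 336 + 2√(25415), so γ^2 - 336 = 2√(25415); squaring, (γ^2 - 336)^2 = 4·25415, i.e. γ^4 - 672γ^2 + 112896 - 101660 = 0, i.e. γ^4 - 672γ^2 + 11236 = 0. So γ is a root of x^4 - 672x^2 + 11236. This polynomial is irreducible over Q: it has no rational root (each ±√115 ± √221 is irrational), and any factorization into two quadratics over Q would force √(25415) ∈ Q (pairing opposite roots) or √115, √221 ∈ Q (other pairings), all impossible. Hence [Q(γ):Q] = 4 = [Q(√115, √221):Q], so Q(γ) = Q(√115, √221).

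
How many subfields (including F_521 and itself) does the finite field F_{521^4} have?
F_{521^4} has 3 subfields

The subfields of F_{p^n} are exactly the fields F_{p^d} for d | n (each is the fixed field of the unique index-d subgroup of Gal(F_{p^n}/F_p) ≅ Z/nZ). The divisors of n = 4 are {1, 2, 4}, giving 3 subfields: F_{521^1}, F_{521^2}, F_{521^4}.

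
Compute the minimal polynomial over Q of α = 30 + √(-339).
m_α(x) = x^2 - 60x + 1239

From α - 30 = √(-339), squaring gives (α - 30)^2 = -339, i.e. α^2 - 60α + 900 = -339, so α^2 - 60α + 1239 = 0. The discriminant of x^2 - 60x + 1239 is (-60)^2 - 4·(1239) = 3600 - 4956 = -1356, and 4·(-339) is not a perfect square in Q since -339 is squarefree and ≠ 1. Hence x^2 - 60x + 1239 is irreducible over Q and is the minimal polynomial of α.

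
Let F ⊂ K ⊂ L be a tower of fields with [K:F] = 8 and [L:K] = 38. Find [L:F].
[L:F] = 304

The tower law says that for any tower of field extensions F ⊂ K ⊂ L with finite degrees, [L:F] = [L:K] · [K:F]. Here this gives [L:F] = 38 · 8 = 304.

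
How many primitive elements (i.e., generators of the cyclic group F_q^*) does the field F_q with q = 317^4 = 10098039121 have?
There are φ(10098039120) = 2404786176 primitive elements

F_q^* is cyclic of order q - 1 = 10098039120. A cyclic group of order m has exactly φ(m) generators. Here m = 10098039120 = 2^4 · 3 · 5 · 13 · 53 · 79 · 773, so the number of primitive elements is φ(10098039120) = 2404786176.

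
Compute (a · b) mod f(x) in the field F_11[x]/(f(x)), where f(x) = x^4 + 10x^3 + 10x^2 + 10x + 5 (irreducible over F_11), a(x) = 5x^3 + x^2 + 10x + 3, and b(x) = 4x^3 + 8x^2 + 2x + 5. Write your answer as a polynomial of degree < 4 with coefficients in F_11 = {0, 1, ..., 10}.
a · b ≡ 4x^3 + x^2 + 10x + 9 (mod f(x))

Multiply in F_11[x]: a(x)·b(x) = (5x^3 + x^2 + 10x + 3)·(4x^3 + 8x^2 + 2x + 5) = 9x^6 + 3x^4 + 9x^3 + 5x^2 + x + 4. This has degree ≥ 4, so divide by f(x) over F_11: 9x^6 + 3x^4 + 9x^3 + 5x^2 + x + 4 = (9x^2 + 9x + 10)·(x^4 + 10x^3 + 10x^2 + 10x + 5) + (4x^3 + x^2 + 10x + 9). Hence a·b ≡ 4x^3 + x^2 + 10x + 9 (mod f). (F_11[x]/(f) is a field with 11^4 = 14641 elements since f is irreducible of degree 4.)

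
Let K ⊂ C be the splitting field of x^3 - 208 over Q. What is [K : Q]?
[K : Q] = 6

The roots of x^3 - 208 are ∛208, ω∛208, ω^2∛208 where ω = e^(2πi/3) is a primitive cube root of unity, so K = Q(∛208, ω). Now [Q(∛208):Q] = 3 (since 208 is not a perfect cube, x^3 - 208 is irreducible) and [Q(ω):Q] = 2. Both 2 and 3 divide [K:Q], and [K:Q] ≤ 3·2 = 6, so [K:Q] = 6. (Equivalently: Q(∛208) ⊂ R but ω ∉ R, so [K : Q(∛208)] = 2.)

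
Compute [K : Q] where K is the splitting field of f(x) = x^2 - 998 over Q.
[K : Q] = 2

f(x) = x^2 - 998 factors as (x - √998)(x + √998). The splitting field is K = Q(√998). Since 998 is squarefree and > 1, it is not a perfect square, so x^2 - 998 is irreducible over Q and [Q(√998) : Q] = 2. Hence [K : Q] = 2.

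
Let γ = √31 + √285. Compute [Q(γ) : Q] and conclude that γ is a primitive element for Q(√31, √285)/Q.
[Q(γ) : Q] = 4 (equivalently, Q(γ) = Q(√31, √285))

Obviously Q(γ) ⊆ Q(√31, √285), and [Q(√31, √285):Q] = 4 (since 31, 285 are distinct squarefree integers > 1 with 8835 not a perfect square). To show equality we compute the minimal polynomial of γ. From γ = √31 + √285: γ^2 = 31 + 2√(8835) + 285 = 316 + 2√(8835), so γ^2 - 316 = 2√(8835); squaring, (γ^2 - 316)^2 = 4·8835, i.e. γ^4 - 632γ^2 + 99856 - 35340 = 0, i.e. γ^4 - 632γ^2 + 64516 = 0. So γ is a root of x^4 - 632x^2 + 64516. This polynomial is irreducible over Q: it has no rational root (each ±√31 ± √285 is irrational), and any factorization into two quadratics over Q would force √(8835) ∈ Q (pairing opposite roots) or √31, √285 ∈ Q (other pairings), all impossible. Hence [Q(γ):Q] = 4 = [Q(√31, √285):Q], so Q(γ) = Q(√31, √285).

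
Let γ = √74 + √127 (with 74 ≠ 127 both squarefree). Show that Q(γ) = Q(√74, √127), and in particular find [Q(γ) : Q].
[Q(γ) : Q] = 4 (equivalently, Q(γ) = Q(√74, √127))

Obviously Q(γ) ⊆ Q(√74, √127), and [Q(√74, √127):Q] = 4 (since 74, 127 are distinct squarefree integers > 1 with 9398 not a perfect square). To show equality we compute the minimal polynomial of γ. From γ = √74 + √127: γ^2 = 74 + 2√(9398) + 127 = 201 + 2√(9398), so γ^2 - 201 = 2√(9398); squaring, (γ^2 - 201)^2 = 4·9398, i.e. γ^4 - 402γ^2 + 40401 - 37592 = 0, i.e. γ^4 - 402γ^2 + 2809 = 0. So γ is a root of x^4 - 402x^2 + 2809. This polynomial is irreducible over Q: it has no rational root (each ±√74 ± √127 is irrational), and any factorization into two quadratics over Q would force √(9398) ∈ Q (pairing opposite roots) or √74, √127 ∈ Q (other pairings), all impossible. Hence [Q(γ):Q] = 4 = [Q(√74, √127):Q], so Q(γ) = Q(√74, √127).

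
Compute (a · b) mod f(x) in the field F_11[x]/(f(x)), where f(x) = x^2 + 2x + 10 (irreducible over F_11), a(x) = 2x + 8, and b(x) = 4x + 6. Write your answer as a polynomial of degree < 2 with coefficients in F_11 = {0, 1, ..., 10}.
a · b ≡ 6x + 1 (mod f(x))

Multiply in F_11[x]: a(x)·b(x) = (2x + 8)·(4x + 6) = 8x^2 + 4. This has degree ≥ 2, so divide by f(x) over F_11: 8x^2 + 4 = (8)·(x^2 + 2x + 10) + (6x + 1). Hence a·b ≡ 6x + 1 (mod f). (F_11[x]/(f) is a field with 11^2 = 121 elements since f is irreducible of degree 2.)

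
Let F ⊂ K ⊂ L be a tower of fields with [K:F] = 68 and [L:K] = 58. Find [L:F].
[L:F] = 3944

The tower law says that for any tower of field extensions F ⊂ K ⊂ L with finite degrees, [L:F] = [L:K] · [K:F]. Here this gives [L:F] = 58 · 68 = 3944.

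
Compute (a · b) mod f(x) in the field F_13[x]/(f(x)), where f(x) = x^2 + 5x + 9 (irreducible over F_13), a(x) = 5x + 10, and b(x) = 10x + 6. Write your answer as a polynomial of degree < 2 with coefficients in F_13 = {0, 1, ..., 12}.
a · b ≡ 10x (mod f(x))

Multiply in F_13[x]: a(x)·b(x) = (5x + 10)·(10x + 6) = 11x^2 + 8. This has degree ≥ 2, so divide by f(x) over F_13: 11x^2 + 8 = (11)·(x^2 + 5x + 9) + (10x). Hence a·b ≡ 10x (mod f). (F_13[x]/(f) is a field with 13^2 = 169 elements since f is irreducible of degree 2.)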